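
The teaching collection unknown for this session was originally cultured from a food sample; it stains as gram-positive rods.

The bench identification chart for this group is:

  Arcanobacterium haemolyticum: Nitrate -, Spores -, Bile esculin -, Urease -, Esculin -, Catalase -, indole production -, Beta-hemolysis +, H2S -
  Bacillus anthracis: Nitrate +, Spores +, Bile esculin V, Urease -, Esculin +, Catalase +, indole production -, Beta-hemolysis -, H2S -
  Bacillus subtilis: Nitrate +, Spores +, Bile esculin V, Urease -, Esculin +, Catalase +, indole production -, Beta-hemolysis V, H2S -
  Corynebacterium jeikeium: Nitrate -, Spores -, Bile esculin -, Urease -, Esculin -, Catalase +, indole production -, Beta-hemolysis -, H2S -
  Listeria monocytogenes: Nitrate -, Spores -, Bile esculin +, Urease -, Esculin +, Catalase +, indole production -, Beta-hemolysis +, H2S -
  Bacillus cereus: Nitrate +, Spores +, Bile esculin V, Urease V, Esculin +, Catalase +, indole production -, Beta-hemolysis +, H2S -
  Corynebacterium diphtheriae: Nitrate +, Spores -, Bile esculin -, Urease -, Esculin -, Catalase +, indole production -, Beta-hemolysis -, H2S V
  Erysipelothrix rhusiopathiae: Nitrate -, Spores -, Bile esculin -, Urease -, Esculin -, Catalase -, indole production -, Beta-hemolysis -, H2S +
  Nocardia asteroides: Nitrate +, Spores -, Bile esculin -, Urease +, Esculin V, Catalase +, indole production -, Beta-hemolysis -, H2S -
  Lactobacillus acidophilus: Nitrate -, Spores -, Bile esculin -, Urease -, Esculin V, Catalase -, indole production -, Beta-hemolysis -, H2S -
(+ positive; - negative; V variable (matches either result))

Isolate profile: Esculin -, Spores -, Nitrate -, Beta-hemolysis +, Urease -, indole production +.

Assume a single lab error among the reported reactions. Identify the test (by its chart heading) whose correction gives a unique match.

As reported, no row in the chart matches all 6 reactions.
Reversing Spores → still no organism matches.
Reversing Urease → still no organism matches.
Reversing Esculin → still no organism matches.
Reversing Nitrate → still no organism matches.
Reversing indole production (to -) → unique match: Arcanobacterium haemolyticum.
Reversing Beta-hemolysis → still no organism matches.

indole production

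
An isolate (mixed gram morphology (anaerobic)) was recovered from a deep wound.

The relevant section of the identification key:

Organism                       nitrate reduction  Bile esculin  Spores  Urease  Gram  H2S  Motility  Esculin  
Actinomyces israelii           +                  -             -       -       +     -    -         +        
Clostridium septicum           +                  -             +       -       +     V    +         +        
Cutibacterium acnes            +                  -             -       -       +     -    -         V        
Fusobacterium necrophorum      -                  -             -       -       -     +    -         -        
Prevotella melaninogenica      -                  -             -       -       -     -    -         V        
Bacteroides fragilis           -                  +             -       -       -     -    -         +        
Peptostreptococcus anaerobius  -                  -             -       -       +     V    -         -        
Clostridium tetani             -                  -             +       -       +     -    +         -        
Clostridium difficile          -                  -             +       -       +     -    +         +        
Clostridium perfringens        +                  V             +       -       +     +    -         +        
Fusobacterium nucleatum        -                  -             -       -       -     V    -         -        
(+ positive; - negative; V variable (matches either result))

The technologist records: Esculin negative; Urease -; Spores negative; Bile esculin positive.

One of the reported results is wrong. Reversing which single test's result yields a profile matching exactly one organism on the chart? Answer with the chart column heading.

Esculin

As reported, no row in the chart matches all 4 reactions.
Reversing Urease → still no organism matches.
Reversing Spores → still no organism matches.
Reversing Esculin (to +) → unique match: Bacteroides fragilis.
Reversing Bile esculin → 5 organisms match (not unique).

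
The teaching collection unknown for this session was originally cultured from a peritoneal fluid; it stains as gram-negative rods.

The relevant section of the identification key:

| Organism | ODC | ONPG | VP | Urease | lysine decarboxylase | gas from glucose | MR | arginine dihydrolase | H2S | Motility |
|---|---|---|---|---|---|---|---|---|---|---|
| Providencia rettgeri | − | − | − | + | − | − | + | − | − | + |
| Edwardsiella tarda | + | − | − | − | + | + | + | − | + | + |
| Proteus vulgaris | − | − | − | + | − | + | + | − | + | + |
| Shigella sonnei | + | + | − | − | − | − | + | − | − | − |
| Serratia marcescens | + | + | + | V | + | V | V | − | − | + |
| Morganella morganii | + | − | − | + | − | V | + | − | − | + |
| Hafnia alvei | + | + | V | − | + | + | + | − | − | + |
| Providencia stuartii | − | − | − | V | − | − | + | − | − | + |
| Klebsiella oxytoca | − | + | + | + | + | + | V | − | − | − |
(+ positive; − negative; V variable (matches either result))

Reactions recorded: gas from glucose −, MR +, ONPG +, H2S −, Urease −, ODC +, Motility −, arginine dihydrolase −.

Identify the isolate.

Shigella sonnei

gas from glucose −: excludes Edwardsiella tarda, Proteus vulgaris, Hafnia alvei, Klebsiella oxytoca — 5 left.
MR +: all 5 remaining candidates are consistent.
ONPG +: excludes Providencia rettgeri, Morganella morganii, Providencia stuartii — 2 left.
ODC +: all 2 remaining candidates are consistent.
Urease −: all 2 remaining candidates are consistent.
Motility −: excludes Serratia marcescens — 1 left.
H2S −: the one remaining candidate is consistent.
arginine dihydrolase −: the one remaining candidate is consistent.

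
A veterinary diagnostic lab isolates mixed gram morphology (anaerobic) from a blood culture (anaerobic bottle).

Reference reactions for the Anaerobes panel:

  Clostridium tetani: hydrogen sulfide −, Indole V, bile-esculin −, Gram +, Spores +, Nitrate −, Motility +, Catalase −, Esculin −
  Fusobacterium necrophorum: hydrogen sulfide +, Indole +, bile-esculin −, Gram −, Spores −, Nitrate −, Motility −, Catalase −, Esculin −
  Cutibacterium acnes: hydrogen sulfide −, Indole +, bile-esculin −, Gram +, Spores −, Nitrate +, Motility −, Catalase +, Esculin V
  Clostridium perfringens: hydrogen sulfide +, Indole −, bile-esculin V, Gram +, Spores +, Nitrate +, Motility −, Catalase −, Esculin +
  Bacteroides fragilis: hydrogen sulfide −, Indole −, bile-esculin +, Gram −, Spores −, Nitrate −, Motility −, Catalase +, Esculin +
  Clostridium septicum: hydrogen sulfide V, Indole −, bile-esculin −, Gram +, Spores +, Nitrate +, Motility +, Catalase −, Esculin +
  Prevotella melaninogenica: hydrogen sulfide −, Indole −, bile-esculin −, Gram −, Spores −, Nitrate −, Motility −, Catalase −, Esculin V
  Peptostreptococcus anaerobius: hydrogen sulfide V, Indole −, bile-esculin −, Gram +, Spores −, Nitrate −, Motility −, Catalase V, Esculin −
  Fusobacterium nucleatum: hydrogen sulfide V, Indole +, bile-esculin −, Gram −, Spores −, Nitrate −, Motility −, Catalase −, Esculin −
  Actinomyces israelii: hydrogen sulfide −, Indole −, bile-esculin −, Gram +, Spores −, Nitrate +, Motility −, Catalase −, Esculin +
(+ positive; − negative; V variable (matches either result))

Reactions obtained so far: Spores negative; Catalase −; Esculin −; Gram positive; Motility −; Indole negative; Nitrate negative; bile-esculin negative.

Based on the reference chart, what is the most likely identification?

Gram +: excludes Fusobacterium necrophorum, Bacteroides fragilis, Prevotella melaninogenica, Fusobacterium nucleatum — 6 left.
Esculin −: excludes Clostridium perfringens, Clostridium septicum, Actinomyces israelii — 3 left.
Nitrate −: excludes Cutibacterium acnes — 2 left.
Catalase −: all 2 remaining candidates are consistent.
Motility −: excludes Clostridium tetani — 1 left.
Indole −: the one remaining candidate is consistent.
Spores −: the one remaining candidate is consistent.
bile-esculin −: the one remaining candidate is consistent.

Peptostreptococcus anaerobius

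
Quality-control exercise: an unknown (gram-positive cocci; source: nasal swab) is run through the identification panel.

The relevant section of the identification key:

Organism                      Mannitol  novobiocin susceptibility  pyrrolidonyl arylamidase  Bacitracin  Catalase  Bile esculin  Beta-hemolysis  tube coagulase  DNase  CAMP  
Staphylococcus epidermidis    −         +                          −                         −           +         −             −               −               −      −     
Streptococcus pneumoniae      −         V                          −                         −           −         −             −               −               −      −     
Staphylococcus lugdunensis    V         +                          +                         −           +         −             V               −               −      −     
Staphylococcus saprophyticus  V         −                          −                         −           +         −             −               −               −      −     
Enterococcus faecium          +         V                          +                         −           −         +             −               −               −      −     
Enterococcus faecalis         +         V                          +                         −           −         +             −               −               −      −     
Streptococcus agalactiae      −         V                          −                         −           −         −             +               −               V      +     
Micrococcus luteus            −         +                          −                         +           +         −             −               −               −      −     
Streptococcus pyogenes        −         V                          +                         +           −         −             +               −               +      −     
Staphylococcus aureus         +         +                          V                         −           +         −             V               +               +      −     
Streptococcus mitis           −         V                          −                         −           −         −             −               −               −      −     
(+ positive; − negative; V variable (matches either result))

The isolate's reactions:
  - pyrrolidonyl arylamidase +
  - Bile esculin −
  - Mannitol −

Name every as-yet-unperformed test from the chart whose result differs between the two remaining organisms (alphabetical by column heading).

Mannitol −: excludes Enterococcus faecium, Enterococcus faecalis, Staphylococcus aureus — 8 left.
pyrrolidonyl arylamidase +: excludes 6 organisms — 2 left.
Bile esculin −: all 2 remaining candidates are consistent.
Two candidates remain: Staphylococcus lugdunensis and Streptococcus pyogenes.
  novobiocin susceptibility: + vs V — variable for at least one, does not separate.
  Bacitracin: Staphylococcus lugdunensis −, Streptococcus pyogenes + — discriminates.
  Catalase: Staphylococcus lugdunensis +, Streptococcus pyogenes − — discriminates.
  Beta-hemolysis: V vs + — variable for at least one, does not separate.
  tube coagulase: − vs − — same for both, does not separate.
  DNase: Staphylococcus lugdunensis −, Streptococcus pyogenes + — discriminates.
  CAMP: − vs − — same for both, does not separate.

Bacitracin, Catalase, DNase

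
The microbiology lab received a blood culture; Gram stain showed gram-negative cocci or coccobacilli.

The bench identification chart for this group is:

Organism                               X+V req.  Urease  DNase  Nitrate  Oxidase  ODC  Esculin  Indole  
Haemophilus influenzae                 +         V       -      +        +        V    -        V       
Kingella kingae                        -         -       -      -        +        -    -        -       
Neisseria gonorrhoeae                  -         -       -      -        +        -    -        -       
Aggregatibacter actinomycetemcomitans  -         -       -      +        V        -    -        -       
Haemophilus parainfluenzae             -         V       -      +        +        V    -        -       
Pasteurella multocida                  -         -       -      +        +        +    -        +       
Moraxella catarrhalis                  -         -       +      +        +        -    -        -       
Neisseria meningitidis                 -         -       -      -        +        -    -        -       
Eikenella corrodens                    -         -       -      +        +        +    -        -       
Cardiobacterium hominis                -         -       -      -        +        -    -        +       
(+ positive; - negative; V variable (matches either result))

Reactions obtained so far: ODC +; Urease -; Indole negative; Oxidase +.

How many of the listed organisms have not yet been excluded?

Urease -: all 10 remaining candidates are consistent.
Indole -: excludes Pasteurella multocida, Cardiobacterium hominis — 8 left.
Oxidase +: all 8 remaining candidates are consistent.
ODC +: excludes 5 organisms — 3 left.
Still consistent: Eikenella corrodens, Haemophilus influenzae, Haemophilus parainfluenzae.

3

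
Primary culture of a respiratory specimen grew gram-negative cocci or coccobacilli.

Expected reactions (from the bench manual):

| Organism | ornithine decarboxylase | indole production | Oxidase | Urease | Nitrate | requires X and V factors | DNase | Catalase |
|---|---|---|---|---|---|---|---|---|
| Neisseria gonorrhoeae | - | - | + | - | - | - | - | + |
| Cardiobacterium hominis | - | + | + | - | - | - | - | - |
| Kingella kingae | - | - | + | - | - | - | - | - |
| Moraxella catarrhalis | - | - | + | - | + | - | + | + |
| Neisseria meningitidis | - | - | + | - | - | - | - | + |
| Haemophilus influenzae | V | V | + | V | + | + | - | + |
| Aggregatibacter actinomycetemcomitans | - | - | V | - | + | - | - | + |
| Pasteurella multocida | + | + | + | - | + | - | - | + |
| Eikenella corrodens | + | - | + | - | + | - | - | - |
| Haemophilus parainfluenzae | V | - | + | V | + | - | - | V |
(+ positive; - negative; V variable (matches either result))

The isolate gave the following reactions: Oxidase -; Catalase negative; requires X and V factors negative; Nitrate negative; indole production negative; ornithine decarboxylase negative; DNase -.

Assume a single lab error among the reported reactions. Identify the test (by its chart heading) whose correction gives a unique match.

As reported, no row in the chart matches all 7 reactions.
Reversing DNase → still no organism matches.
Reversing Oxidase (to +) → unique match: Kingella kingae.
Reversing Catalase → still no organism matches.
Reversing requires X and V factors → still no organism matches.
Reversing indole production → still no organism matches.
Reversing ornithine decarboxylase → still no organism matches.
Reversing Nitrate → still no organism matches.

Oxidase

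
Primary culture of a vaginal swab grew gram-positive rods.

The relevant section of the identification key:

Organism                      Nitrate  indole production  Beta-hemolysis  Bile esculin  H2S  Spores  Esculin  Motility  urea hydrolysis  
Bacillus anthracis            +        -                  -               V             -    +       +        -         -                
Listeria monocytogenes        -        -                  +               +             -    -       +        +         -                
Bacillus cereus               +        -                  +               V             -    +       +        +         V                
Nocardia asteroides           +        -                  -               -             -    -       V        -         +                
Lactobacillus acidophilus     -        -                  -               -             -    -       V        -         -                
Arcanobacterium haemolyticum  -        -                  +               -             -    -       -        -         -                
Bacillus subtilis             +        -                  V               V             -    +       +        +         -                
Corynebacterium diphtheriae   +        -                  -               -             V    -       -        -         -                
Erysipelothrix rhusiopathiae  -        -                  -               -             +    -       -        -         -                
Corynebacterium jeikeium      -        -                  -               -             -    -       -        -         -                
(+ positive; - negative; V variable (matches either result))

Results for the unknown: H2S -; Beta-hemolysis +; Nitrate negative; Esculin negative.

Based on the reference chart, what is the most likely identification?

Arcanobacterium haemolyticum

H2S -: excludes Erysipelothrix rhusiopathiae — 9 left.
Esculin -: excludes Bacillus anthracis, Listeria monocytogenes, Bacillus cereus, Bacillus subtilis — 5 left.
Nitrate -: excludes Nocardia asteroides, Corynebacterium diphtheriae — 3 left.
Beta-hemolysis +: excludes Lactobacillus acidophilus, Corynebacterium jeikeium — 1 left.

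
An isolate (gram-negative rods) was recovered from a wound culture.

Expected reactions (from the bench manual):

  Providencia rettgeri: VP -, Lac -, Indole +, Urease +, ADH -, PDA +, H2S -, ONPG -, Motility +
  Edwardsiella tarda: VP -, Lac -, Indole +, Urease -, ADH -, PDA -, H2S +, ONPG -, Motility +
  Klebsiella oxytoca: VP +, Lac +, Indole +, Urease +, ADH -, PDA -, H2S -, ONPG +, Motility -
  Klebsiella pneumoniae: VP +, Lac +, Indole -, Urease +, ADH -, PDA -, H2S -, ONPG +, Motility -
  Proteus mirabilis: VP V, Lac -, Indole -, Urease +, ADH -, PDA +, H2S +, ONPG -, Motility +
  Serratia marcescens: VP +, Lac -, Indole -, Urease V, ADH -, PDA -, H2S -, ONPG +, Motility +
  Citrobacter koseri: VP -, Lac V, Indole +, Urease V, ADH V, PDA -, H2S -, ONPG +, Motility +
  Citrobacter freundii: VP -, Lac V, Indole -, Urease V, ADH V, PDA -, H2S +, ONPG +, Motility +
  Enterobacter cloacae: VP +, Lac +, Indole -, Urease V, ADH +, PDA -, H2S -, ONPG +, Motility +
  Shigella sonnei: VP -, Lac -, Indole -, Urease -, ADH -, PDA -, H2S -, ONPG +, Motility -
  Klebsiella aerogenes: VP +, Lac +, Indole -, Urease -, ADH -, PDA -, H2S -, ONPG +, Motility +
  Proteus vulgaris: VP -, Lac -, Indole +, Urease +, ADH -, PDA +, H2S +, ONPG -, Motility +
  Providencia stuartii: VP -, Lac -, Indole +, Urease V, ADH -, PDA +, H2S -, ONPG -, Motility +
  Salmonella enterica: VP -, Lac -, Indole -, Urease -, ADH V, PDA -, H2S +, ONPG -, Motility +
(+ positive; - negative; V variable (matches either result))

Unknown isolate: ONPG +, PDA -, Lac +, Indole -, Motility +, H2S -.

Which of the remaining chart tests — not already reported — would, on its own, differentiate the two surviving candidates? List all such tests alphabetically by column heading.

ADH

ONPG +: excludes 6 organisms — 8 left.
H2S -: excludes Citrobacter freundii — 7 left.
Motility +: excludes Klebsiella oxytoca, Klebsiella pneumoniae, Shigella sonnei — 4 left.
Indole -: excludes Citrobacter koseri — 3 left.
PDA -: all 3 remaining candidates are consistent.
Lac +: excludes Serratia marcescens — 2 left.
Two candidates remain: Enterobacter cloacae and Klebsiella aerogenes.
  VP: + vs + — same for both, does not separate.
  Urease: V vs - — variable for at least one, does not separate.
  ADH: Enterobacter cloacae +, Klebsiella aerogenes - — discriminates.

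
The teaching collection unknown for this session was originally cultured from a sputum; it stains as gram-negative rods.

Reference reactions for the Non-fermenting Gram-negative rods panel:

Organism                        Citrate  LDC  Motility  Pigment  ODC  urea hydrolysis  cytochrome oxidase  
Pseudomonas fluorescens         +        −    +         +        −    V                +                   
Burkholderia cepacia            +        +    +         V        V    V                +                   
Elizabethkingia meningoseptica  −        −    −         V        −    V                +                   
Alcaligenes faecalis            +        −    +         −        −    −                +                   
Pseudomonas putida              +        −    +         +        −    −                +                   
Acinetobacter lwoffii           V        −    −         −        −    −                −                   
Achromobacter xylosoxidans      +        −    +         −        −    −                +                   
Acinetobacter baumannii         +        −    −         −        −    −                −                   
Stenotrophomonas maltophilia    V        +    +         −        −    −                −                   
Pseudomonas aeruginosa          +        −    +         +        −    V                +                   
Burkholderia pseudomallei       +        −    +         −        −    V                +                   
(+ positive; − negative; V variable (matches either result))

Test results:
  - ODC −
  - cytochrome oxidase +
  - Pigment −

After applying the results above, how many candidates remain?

5

cytochrome oxidase +: excludes Acinetobacter lwoffii, Acinetobacter baumannii, Stenotrophomonas maltophilia — 8 left.
Pigment −: excludes Pseudomonas fluorescens, Pseudomonas putida, Pseudomonas aeruginosa — 5 left.
ODC −: all 5 remaining candidates are consistent.
Still consistent: Achromobacter xylosoxidans, Alcaligenes faecalis, Burkholderia cepacia, Burkholderia pseudomallei, Elizabethkingia meningoseptica.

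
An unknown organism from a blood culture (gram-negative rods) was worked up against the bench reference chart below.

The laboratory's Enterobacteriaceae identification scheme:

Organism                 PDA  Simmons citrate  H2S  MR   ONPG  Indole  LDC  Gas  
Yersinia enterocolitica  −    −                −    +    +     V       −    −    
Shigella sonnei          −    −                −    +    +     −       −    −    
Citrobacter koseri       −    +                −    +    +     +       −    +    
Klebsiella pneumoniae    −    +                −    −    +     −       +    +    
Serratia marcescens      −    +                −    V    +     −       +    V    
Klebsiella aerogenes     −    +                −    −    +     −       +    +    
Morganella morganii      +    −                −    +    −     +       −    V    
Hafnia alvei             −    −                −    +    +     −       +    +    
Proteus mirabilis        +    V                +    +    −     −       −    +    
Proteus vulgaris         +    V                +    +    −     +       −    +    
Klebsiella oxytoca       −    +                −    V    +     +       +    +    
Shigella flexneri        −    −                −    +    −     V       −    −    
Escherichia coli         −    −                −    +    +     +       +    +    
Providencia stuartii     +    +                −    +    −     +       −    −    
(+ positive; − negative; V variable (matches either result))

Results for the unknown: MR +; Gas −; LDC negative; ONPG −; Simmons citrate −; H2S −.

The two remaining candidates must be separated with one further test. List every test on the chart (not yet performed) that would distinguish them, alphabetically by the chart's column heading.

PDA

ONPG −: excludes 9 organisms — 5 left.
Gas −: excludes Proteus mirabilis, Proteus vulgaris — 3 left.
H2S −: all 3 remaining candidates are consistent.
LDC −: all 3 remaining candidates are consistent.
MR +: all 3 remaining candidates are consistent.
Simmons citrate −: excludes Providencia stuartii — 2 left.
Two candidates remain: Morganella morganii and Shigella flexneri.
  PDA: Morganella morganii +, Shigella flexneri − — discriminates.
  Indole: + vs V — variable for at least one, does not separate.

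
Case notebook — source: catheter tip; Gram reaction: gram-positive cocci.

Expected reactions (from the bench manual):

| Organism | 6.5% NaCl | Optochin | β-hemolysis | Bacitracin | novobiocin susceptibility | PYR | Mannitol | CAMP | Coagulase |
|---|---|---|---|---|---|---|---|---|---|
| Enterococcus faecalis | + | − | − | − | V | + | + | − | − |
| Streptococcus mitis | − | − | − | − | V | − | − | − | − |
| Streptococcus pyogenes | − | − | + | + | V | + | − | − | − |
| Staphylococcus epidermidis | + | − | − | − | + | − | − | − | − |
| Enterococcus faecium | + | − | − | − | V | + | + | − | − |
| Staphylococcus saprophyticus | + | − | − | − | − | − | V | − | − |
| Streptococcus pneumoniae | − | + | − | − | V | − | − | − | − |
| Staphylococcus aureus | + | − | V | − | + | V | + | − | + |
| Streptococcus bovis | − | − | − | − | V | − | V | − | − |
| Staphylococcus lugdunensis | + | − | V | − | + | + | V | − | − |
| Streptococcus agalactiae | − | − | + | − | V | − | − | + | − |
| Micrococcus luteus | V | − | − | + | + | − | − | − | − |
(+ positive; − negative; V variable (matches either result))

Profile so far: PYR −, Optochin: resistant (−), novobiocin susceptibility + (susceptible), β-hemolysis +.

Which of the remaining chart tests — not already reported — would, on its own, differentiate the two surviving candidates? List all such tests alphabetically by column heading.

6.5% NaCl, CAMP, Coagulase, Mannitol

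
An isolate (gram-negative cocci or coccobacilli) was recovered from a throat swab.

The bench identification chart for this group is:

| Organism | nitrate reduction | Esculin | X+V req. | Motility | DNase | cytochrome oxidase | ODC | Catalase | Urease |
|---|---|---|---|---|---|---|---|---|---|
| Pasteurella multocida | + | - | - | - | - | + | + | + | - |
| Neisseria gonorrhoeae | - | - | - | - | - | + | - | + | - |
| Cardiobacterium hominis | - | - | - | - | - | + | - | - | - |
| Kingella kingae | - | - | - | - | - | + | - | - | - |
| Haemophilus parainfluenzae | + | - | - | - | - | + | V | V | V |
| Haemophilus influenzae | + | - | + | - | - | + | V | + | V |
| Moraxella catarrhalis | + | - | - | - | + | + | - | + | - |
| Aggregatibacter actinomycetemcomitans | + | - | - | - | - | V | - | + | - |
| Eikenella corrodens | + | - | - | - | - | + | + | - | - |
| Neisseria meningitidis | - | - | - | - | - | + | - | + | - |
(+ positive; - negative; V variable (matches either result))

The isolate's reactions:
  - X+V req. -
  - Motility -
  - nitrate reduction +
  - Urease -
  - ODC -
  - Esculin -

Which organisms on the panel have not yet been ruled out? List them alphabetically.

Esculin -: all 10 remaining candidates are consistent.
ODC -: excludes Pasteurella multocida, Eikenella corrodens — 8 left.
Motility -: all 8 remaining candidates are consistent.
X+V req. -: excludes Haemophilus influenzae — 7 left.
Urease -: all 7 remaining candidates are consistent.
nitrate reduction +: excludes Neisseria gonorrhoeae, Cardiobacterium hominis, Kingella kingae, Neisseria meningitidis — 3 left.

Aggregatibacter actinomycetemcomitans, Haemophilus parainfluenzae, Moraxella catarrhalis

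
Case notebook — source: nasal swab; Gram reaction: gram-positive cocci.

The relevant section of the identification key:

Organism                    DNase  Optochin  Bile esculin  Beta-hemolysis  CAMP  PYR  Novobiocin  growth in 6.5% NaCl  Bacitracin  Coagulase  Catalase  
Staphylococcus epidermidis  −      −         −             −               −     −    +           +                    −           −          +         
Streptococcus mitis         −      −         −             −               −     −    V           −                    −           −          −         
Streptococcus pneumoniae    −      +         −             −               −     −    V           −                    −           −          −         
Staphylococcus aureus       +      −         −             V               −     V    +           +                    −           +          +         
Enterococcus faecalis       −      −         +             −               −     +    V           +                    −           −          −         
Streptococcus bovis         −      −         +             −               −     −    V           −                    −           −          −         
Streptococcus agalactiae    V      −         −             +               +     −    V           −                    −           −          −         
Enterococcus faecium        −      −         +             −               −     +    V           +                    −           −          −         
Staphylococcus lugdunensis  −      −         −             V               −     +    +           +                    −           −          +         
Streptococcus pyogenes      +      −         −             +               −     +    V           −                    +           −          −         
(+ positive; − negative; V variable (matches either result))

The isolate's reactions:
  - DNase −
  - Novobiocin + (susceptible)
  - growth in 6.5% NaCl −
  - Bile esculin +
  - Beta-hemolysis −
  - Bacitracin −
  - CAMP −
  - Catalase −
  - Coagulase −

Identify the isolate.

Streptococcus bovis

DNase −: excludes Staphylococcus aureus, Streptococcus pyogenes — 8 left.
Bacitracin −: all 8 remaining candidates are consistent.
Catalase −: excludes Staphylococcus epidermidis, Staphylococcus lugdunensis — 6 left.
Coagulase −: all 6 remaining candidates are consistent.
Novobiocin +: all 6 remaining candidates are consistent.
Bile esculin +: excludes Streptococcus mitis, Streptococcus pneumoniae, Streptococcus agalactiae — 3 left.
Beta-hemolysis −: all 3 remaining candidates are consistent.
growth in 6.5% NaCl −: excludes Enterococcus faecalis, Enterococcus faecium — 1 left.
CAMP −: the one remaining candidate is consistent.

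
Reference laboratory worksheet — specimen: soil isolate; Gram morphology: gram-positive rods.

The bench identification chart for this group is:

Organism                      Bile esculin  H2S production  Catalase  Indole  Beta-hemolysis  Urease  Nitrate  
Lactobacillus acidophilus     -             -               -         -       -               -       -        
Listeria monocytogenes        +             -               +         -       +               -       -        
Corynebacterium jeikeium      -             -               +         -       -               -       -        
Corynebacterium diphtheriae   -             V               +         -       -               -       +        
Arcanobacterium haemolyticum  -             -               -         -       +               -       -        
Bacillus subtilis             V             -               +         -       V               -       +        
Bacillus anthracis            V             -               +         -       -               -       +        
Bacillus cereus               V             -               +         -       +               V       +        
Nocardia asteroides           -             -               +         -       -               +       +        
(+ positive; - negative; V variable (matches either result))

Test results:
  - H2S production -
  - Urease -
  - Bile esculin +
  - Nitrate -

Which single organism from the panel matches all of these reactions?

Nitrate -: excludes 5 organisms — 4 left.
Bile esculin +: excludes Lactobacillus acidophilus, Corynebacterium jeikeium, Arcanobacterium haemolyticum — 1 left.
Urease -: the one remaining candidate is consistent.
H2S production -: the one remaining candidate is consistent.

Listeria monocytogenes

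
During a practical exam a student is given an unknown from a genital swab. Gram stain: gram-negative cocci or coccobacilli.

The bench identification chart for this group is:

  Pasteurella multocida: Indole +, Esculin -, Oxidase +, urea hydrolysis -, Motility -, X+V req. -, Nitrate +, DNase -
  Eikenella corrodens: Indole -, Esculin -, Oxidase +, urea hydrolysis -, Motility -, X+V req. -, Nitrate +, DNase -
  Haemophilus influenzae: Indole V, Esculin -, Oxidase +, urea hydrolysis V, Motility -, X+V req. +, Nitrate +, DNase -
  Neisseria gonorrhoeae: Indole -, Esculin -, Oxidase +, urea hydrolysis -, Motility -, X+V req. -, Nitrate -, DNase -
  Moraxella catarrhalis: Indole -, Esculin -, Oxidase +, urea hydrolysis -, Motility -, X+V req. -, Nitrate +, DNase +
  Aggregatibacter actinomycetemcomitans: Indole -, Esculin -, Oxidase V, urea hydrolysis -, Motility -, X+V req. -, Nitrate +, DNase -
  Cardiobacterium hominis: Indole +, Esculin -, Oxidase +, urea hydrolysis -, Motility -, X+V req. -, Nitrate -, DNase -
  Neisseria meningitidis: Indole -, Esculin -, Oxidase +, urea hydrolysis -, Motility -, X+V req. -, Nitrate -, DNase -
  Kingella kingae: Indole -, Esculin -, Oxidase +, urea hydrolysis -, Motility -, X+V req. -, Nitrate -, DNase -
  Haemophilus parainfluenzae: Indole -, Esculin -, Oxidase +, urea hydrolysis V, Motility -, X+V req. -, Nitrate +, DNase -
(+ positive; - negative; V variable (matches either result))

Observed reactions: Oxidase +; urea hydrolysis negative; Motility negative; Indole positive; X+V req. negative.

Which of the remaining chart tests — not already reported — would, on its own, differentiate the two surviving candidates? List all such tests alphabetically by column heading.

Nitrate

Motility -: all 10 remaining candidates are consistent.
Oxidase +: all 10 remaining candidates are consistent.
urea hydrolysis -: all 10 remaining candidates are consistent.
X+V req. -: excludes Haemophilus influenzae — 9 left.
Indole +: excludes 7 organisms — 2 left.
Two candidates remain: Cardiobacterium hominis and Pasteurella multocida.
  Esculin: - vs - — same for both, does not separate.
  Nitrate: Cardiobacterium hominis -, Pasteurella multocida + — discriminates.
  DNase: - vs - — same for both, does not separate.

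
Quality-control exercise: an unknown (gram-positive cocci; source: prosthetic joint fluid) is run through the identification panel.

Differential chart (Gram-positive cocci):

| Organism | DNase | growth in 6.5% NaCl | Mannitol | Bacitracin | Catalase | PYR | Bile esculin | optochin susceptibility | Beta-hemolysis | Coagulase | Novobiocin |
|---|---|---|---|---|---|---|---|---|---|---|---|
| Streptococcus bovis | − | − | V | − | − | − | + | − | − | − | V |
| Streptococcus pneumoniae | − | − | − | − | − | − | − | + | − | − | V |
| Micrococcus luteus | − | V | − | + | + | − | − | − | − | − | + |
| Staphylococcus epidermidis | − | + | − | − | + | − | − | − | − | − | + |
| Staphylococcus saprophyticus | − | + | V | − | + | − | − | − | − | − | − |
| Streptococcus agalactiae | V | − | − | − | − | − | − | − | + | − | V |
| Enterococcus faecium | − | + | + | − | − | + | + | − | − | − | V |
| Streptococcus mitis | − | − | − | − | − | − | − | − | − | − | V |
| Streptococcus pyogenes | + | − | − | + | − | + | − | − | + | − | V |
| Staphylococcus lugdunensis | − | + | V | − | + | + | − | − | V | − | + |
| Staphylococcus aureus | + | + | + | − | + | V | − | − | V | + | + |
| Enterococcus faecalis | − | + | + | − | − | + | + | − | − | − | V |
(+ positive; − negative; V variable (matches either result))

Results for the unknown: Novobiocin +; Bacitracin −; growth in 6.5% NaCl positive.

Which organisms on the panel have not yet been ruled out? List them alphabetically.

growth in 6.5% NaCl +: excludes 5 organisms — 7 left.
Bacitracin −: excludes Micrococcus luteus — 6 left.
Novobiocin +: excludes Staphylococcus saprophyticus — 5 left.

Enterococcus faecalis, Enterococcus faecium, Staphylococcus aureus, Staphylococcus epidermidis, Staphylococcus lugdunensis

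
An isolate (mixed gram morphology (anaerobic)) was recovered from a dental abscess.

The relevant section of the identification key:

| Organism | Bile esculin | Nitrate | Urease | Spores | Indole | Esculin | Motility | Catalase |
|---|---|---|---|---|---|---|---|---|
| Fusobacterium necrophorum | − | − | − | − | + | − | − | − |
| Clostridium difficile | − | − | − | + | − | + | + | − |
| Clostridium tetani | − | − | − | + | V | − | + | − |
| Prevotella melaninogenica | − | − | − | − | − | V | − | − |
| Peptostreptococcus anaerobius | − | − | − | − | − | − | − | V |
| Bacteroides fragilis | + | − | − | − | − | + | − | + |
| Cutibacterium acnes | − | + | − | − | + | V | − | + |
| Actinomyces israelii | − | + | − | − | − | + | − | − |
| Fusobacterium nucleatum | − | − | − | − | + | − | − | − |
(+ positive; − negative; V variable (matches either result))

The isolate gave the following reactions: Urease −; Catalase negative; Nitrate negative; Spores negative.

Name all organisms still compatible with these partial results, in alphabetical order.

Fusobacterium necrophorum, Fusobacterium nucleatum, Peptostreptococcus anaerobius, Prevotella melaninogenica

Catalase −: excludes Bacteroides fragilis, Cutibacterium acnes — 7 left.
Urease −: all 7 remaining candidates are consistent.
Spores −: excludes Clostridium difficile, Clostridium tetani — 5 left.
Nitrate −: excludes Actinomyces israelii — 4 left.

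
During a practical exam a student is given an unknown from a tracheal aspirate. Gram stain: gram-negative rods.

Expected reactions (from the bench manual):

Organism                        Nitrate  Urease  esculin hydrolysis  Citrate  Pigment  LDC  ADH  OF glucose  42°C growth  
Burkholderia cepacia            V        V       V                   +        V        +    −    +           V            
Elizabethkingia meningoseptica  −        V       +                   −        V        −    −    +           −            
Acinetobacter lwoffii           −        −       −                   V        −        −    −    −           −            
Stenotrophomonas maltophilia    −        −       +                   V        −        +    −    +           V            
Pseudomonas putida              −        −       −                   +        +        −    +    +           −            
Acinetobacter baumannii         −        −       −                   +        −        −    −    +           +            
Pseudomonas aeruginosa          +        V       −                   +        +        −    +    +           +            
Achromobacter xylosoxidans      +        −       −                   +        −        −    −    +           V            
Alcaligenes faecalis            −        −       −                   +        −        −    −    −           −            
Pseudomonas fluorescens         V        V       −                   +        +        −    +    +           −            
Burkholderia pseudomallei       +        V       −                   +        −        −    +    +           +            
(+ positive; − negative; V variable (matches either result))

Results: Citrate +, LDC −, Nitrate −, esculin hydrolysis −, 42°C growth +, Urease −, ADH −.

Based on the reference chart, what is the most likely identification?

Citrate +: excludes Elizabethkingia meningoseptica — 10 left.
esculin hydrolysis −: excludes Stenotrophomonas maltophilia — 9 left.
LDC −: excludes Burkholderia cepacia — 8 left.
Urease −: all 8 remaining candidates are consistent.
ADH −: excludes Pseudomonas putida, Pseudomonas aeruginosa, Pseudomonas fluorescens, Burkholderia pseudomallei — 4 left.
Nitrate −: excludes Achromobacter xylosoxidans — 3 left.
42°C growth +: excludes Acinetobacter lwoffii, Alcaligenes faecalis — 1 left.

Acinetobacter baumannii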